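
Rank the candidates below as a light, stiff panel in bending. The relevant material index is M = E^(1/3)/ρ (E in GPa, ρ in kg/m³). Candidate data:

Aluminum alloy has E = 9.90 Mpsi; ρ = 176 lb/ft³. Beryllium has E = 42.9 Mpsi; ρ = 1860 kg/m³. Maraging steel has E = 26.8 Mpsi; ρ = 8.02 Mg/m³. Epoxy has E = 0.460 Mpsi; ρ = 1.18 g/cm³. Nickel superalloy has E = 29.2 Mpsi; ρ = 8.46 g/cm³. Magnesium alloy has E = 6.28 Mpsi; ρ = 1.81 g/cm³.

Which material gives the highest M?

Putting every candidate on a common basis:
  aluminum alloy: E = 68.26 GPa, ρ = 2819 kg/m³
  beryllium: E = 295.8 GPa, ρ = 1860 kg/m³
  maraging steel: E = 184.8 GPa, ρ = 8020 kg/m³
  epoxy: E = 3.172 GPa, ρ = 1180 kg/m³
  nickel superalloy: E = 201.3 GPa, ρ = 8460 kg/m³
  magnesium alloy: E = 43.30 GPa, ρ = 1810 kg/m³
  beryllium: M = 3.58×10⁻³
  magnesium alloy: M = 1.94×10⁻³
  aluminum alloy: M = 1.45×10⁻³
  epoxy: M = 1.25×10⁻³
  maraging steel: M = 0.710×10⁻³
  nickel superalloy: M = 0.693×10⁻³
Beryllium has the largest M.

beryllium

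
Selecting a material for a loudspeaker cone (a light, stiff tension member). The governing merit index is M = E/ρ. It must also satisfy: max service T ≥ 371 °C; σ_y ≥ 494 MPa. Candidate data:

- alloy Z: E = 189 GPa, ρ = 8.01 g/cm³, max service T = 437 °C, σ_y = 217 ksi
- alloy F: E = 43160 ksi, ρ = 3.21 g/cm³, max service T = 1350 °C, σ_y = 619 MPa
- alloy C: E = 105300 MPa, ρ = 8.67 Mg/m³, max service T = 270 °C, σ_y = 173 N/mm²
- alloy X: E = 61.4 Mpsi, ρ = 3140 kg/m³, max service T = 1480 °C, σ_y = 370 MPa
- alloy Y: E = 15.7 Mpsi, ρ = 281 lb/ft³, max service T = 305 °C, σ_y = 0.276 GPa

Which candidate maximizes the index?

alloy F

Screen on constraints: max service T ≥ 371 °C; σ_y ≥ 494 MPa. Survivors: alloy Z, alloy F.
Convert each candidate to consistent units, then evaluate M:
  alloy Z: E = 189.0 GPa, ρ = 8010 kg/m³
  alloy F: E = 297.6 GPa, ρ = 3210 kg/m³
  alloy F: M = 92.7 MN·m/kg
  alloy Z: M = 23.6 MN·m/kg
Alloy F ranks first.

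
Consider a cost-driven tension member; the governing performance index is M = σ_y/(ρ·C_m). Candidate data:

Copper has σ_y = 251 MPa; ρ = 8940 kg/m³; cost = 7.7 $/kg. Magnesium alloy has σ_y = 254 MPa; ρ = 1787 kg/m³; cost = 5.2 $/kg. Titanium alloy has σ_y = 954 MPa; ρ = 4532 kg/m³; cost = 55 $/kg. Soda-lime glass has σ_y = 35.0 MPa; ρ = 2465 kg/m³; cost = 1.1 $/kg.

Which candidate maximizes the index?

Computing M directly (units already consistent):
  magnesium alloy: M = 27.3 kN·m per $
  soda-lime glass: M = 12.9 kN·m per $
  titanium alloy: M = 3.83 kN·m per $
  copper: M = 3.65 kN·m per $
Magnesium alloy ranks first.

magnesium alloy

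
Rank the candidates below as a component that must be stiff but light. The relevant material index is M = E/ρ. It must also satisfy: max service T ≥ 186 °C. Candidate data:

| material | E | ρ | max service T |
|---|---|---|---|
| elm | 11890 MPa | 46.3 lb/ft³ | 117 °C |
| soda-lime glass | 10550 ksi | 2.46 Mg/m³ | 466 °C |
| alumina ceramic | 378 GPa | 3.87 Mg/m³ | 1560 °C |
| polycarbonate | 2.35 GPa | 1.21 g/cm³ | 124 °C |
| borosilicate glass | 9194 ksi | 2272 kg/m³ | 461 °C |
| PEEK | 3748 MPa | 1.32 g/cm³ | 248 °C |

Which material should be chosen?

Screen on constraints: max service T ≥ 186 °C. Survivors: soda-lime glass, alumina ceramic, borosilicate glass, PEEK.
After converting to SI:
  soda-lime glass: E = 72.74 GPa, ρ = 2460 kg/m³
  alumina ceramic: E = 378.0 GPa, ρ = 3870 kg/m³
  borosilicate glass: E = 63.39 GPa, ρ = 2272 kg/m³
  PEEK: E = 3.748 GPa, ρ = 1320 kg/m³
  alumina ceramic: M = 97.7 MN·m/kg
  soda-lime glass: M = 29.6 MN·m/kg
  borosilicate glass: M = 27.9 MN·m/kg
  PEEK: M = 2.84 MN·m/kg
Alumina ceramic has the largest M.

alumina ceramic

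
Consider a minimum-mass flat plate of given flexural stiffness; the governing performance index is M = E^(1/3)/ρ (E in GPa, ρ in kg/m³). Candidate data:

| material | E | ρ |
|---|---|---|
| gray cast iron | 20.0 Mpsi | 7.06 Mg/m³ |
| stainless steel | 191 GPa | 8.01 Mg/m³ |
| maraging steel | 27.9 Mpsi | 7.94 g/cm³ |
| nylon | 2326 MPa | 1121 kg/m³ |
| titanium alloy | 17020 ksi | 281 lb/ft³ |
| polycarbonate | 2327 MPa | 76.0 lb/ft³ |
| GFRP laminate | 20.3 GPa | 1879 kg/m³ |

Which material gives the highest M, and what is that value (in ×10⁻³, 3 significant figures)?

After converting to SI:
  gray cast iron: E = 137.9 GPa, ρ = 7060 kg/m³
  stainless steel: E = 191.0 GPa, ρ = 8010 kg/m³
  maraging steel: E = 192.4 GPa, ρ = 7940 kg/m³
  nylon: E = 2.326 GPa, ρ = 1121 kg/m³
  titanium alloy: E = 117.3 GPa, ρ = 4501 kg/m³
  polycarbonate: E = 2.327 GPa, ρ = 1217 kg/m³
  GFRP laminate: E = 20.30 GPa, ρ = 1879 kg/m³
  GFRP laminate: M = 1.45×10⁻³
  nylon: M = 1.18×10⁻³
  polycarbonate: M = 1.09×10⁻³
  titanium alloy: M = 1.09×10⁻³
  gray cast iron: M = 0.732×10⁻³
  maraging steel: M = 0.727×10⁻³
  stainless steel: M = 0.719×10⁻³
The maximum is for GFRP laminate.

GFRP laminate, M = 1.45×10⁻³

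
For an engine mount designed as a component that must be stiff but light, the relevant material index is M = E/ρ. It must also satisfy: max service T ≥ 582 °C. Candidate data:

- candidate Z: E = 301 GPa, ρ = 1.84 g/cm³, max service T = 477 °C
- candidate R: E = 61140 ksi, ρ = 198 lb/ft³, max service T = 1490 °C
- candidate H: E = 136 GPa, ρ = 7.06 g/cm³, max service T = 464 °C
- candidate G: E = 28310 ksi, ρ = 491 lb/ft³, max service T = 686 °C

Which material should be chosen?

candidate R

Screen on constraints: max service T ≥ 582 °C. Survivors: candidate R, candidate G.
In SI units:
  candidate R: E = 421.5 GPa, ρ = 3172 kg/m³
  candidate G: E = 195.2 GPa, ρ = 7865 kg/m³
  candidate R: M = 133 MN·m/kg
  candidate G: M = 24.8 MN·m/kg
Highest index: candidate R.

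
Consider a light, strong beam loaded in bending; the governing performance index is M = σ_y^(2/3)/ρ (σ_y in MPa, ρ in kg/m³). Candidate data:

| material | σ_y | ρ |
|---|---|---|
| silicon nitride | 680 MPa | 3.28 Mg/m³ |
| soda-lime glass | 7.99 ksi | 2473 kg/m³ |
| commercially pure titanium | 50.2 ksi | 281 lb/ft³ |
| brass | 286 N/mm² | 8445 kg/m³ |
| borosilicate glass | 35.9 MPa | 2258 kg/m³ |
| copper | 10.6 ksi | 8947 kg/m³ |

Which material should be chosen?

Convert each candidate to consistent units, then evaluate M:
  silicon nitride: σ_y = 680.0 MPa, ρ = 3280 kg/m³
  soda-lime glass: σ_y = 55.09 MPa, ρ = 2473 kg/m³
  commercially pure titanium: σ_y = 346.1 MPa, ρ = 4501 kg/m³
  brass: σ_y = 286.0 MPa, ρ = 8445 kg/m³
  borosilicate glass: σ_y = 35.90 MPa, ρ = 2258 kg/m³
  copper: σ_y = 73.08 MPa, ρ = 8947 kg/m³
  silicon nitride: M = 23.6×10⁻³
  commercially pure titanium: M = 11.0×10⁻³
  soda-lime glass: M = 5.85×10⁻³
  brass: M = 5.14×10⁻³
  borosilicate glass: M = 4.82×10⁻³
  copper: M = 1.95×10⁻³
Silicon nitride has the largest M.

silicon nitride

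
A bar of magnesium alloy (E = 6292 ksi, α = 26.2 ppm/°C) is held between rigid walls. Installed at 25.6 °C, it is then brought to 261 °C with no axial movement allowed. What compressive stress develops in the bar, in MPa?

E = 6292 ksi = 43.38 GPa.
ΔT = 235.4 K. Constrained thermal stress σ = E·α·ΔT = 43.38×10³ MPa × 26.2×10⁻⁶ × 235.4 = 268 MPa (compressive).

268 MPa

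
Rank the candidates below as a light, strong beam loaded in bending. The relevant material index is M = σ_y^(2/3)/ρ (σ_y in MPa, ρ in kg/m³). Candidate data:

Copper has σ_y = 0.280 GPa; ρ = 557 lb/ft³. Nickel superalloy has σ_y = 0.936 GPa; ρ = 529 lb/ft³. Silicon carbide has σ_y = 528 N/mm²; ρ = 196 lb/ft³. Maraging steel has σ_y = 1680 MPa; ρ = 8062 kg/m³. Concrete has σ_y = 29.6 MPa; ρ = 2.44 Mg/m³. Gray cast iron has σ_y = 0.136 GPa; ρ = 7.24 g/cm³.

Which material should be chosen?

In SI units:
  copper: σ_y = 280.0 MPa, ρ = 8922 kg/m³
  nickel superalloy: σ_y = 936.0 MPa, ρ = 8474 kg/m³
  silicon carbide: σ_y = 528.0 MPa, ρ = 3140 kg/m³
  maraging steel: σ_y = 1680 MPa, ρ = 8062 kg/m³
  concrete: σ_y = 29.60 MPa, ρ = 2440 kg/m³
  gray cast iron: σ_y = 136.0 MPa, ρ = 7240 kg/m³
  silicon carbide: M = 20.8×10⁻³
  maraging steel: M = 17.5×10⁻³
  nickel superalloy: M = 11.3×10⁻³
  copper: M = 4.80×10⁻³
  concrete: M = 3.92×10⁻³
  gray cast iron: M = 3.65×10⁻³
Silicon carbide has the largest M.

silicon carbide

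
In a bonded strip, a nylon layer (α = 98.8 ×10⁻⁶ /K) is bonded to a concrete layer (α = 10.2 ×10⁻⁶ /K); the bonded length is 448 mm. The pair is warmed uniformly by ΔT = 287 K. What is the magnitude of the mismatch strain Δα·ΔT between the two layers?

Δα = |98.8 − 10.2|×10⁻⁶/K = 88.6×10⁻⁶/K.
Mismatch strain = Δα·ΔT = 88.6×10⁻⁶ × 287.0 = 0.0254.

0.0254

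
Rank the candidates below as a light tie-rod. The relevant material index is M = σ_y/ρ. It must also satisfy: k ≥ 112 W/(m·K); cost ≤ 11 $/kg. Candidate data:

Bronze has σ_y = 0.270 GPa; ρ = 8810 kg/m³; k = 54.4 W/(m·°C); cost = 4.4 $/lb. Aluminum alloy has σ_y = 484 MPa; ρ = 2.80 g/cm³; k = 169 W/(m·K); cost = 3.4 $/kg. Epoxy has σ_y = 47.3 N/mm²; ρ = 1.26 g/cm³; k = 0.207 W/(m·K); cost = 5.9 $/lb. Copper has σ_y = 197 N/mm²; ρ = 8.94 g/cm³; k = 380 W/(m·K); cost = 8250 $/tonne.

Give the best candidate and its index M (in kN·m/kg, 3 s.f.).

Screen on constraints: k ≥ 112 W/(m·K); cost ≤ 11 $/kg. Survivors: aluminum alloy, copper.
Convert each candidate to consistent units, then evaluate M:
  aluminum alloy: σ_y = 484.0 MPa, ρ = 2800 kg/m³
  copper: σ_y = 197.0 MPa, ρ = 8940 kg/m³
  aluminum alloy: M = 173 kN·m/kg
  copper: M = 22.0 kN·m/kg
The maximum is for aluminum alloy.

aluminum alloy, M = 173 kN·m/kg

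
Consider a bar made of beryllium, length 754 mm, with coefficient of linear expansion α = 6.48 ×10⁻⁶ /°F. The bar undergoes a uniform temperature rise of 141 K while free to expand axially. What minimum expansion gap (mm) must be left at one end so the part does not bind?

1.24 mm

Convert α: 6.48×10⁻⁶/°F × (9/5) = 11.7×10⁻⁶/K.
ΔL = α·L₀·ΔT = 11.7×10⁻⁶ × 754 mm × 141.0 K = 1.24 mm.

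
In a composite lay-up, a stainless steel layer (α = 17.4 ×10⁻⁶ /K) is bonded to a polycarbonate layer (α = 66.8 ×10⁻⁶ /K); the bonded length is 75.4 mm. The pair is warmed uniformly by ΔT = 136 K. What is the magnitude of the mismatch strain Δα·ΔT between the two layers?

6.72×10⁻³

Δα = |17.4 − 66.8|×10⁻⁶/K = 49.4×10⁻⁶/K.
Mismatch strain = Δα·ΔT = 49.4×10⁻⁶ × 136.0 = 6.72×10⁻³.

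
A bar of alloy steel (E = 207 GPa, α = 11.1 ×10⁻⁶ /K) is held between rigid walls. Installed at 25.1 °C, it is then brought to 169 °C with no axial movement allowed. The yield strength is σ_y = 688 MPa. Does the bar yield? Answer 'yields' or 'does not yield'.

does not yield

ΔT = 143.9 K. Constrained thermal stress σ = E·α·ΔT = 207.0×10³ MPa × 11.1×10⁻⁶ × 143.9 = 331 MPa (compressive).
Compare to σ_y = 688 MPa: σ < σ_y, so it does not yield.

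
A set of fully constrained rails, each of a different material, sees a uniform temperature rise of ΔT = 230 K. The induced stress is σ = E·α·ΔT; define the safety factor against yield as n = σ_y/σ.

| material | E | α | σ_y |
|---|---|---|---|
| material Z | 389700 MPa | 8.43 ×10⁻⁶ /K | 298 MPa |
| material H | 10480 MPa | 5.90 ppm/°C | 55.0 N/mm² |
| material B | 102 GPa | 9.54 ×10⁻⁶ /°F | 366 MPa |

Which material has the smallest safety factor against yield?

Converting E to GPa, α to ×10⁻⁶/K, σ_y to MPa, then σ and n for each:
  material Z: E = 389.7, α = 8.43, σ_y = 298.0 → σ = 756 MPa, n = 0.394
  material H: E = 10.48, α = 5.90, σ_y = 55.00 → σ = 14.2 MPa, n = 3.87
  material B: E = 102.0, α = 17.2, σ_y = 366.0 → σ = 403 MPa, n = 0.909
Smallest n: material Z with n = 0.394.

material Z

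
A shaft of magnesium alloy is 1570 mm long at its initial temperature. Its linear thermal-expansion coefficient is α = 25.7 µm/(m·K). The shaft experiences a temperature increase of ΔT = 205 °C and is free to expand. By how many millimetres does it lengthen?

8.27 mm

ΔL = α·L₀·ΔT = 25.7×10⁻⁶ × 1570 mm × 205.0 K = 8.27 mm.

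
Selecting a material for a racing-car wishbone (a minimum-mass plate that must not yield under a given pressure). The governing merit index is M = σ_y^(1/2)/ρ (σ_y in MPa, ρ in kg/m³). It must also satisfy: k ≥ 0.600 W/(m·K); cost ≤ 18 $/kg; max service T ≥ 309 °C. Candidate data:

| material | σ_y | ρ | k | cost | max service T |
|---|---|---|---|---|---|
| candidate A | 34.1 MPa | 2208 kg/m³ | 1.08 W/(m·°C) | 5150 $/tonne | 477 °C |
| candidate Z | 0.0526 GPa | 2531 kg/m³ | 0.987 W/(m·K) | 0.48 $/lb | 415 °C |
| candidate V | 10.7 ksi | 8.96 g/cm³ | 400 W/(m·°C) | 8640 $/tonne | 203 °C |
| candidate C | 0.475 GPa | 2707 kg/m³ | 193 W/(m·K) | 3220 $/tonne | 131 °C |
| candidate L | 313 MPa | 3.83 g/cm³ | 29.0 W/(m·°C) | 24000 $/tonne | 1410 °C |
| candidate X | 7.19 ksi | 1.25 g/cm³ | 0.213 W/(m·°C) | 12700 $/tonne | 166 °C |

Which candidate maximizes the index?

Screen on constraints: k ≥ 0.600 W/(m·K); cost ≤ 18 $/kg; max service T ≥ 309 °C. Survivors: candidate A, candidate Z.
Putting every candidate on a common basis:
  candidate A: σ_y = 34.10 MPa, ρ = 2208 kg/m³
  candidate Z: σ_y = 52.60 MPa, ρ = 2531 kg/m³
  candidate Z: M = 2.87×10⁻³
  candidate A: M = 2.64×10⁻³
Highest index: candidate Z.

candidate Z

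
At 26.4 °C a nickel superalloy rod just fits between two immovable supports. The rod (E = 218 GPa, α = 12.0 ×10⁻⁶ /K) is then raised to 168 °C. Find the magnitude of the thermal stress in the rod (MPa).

370 MPa

ΔT = 141.6 K. Constrained thermal stress σ = E·α·ΔT = 218.0×10³ MPa × 12.0×10⁻⁶ × 141.6 = 370 MPa (compressive).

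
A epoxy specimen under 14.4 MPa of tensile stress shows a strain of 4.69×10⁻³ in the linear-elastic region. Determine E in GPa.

3.07 GPa

E = σ/ε = 14.4 MPa / 4.69×10⁻³ = 3070 MPa = 3.07 GPa.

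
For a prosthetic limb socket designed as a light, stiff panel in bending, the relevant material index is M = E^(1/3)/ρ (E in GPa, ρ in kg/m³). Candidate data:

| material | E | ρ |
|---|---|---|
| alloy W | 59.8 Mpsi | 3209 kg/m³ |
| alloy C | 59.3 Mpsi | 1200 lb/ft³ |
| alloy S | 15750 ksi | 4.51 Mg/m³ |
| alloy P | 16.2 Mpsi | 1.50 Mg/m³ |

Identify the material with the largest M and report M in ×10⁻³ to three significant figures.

After converting to SI:
  alloy W: E = 412.3 GPa, ρ = 3209 kg/m³
  alloy C: E = 408.9 GPa, ρ = 19220 kg/m³
  alloy S: E = 108.6 GPa, ρ = 4510 kg/m³
  alloy P: E = 111.7 GPa, ρ = 1500 kg/m³
  alloy P: M = 3.21×10⁻³
  alloy W: M = 2.32×10⁻³
  alloy S: M = 1.06×10⁻³
  alloy C: M = 0.386×10⁻³
Alloy P ranks first.

alloy P, M = 3.21×10⁻³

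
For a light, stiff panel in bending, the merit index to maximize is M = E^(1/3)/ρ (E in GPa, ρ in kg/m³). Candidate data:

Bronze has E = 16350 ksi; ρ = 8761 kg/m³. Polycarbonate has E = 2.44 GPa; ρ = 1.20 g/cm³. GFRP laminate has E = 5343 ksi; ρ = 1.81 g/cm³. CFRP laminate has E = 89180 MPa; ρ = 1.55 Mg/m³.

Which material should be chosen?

CFRP laminate

In SI units:
  bronze: E = 112.7 GPa, ρ = 8761 kg/m³
  polycarbonate: E = 2.440 GPa, ρ = 1200 kg/m³
  GFRP laminate: E = 36.84 GPa, ρ = 1810 kg/m³
  CFRP laminate: E = 89.18 GPa, ρ = 1550 kg/m³
  CFRP laminate: M = 2.88×10⁻³
  GFRP laminate: M = 1.84×10⁻³
  polycarbonate: M = 1.12×10⁻³
  bronze: M = 0.551×10⁻³
Highest index: CFRP laminate.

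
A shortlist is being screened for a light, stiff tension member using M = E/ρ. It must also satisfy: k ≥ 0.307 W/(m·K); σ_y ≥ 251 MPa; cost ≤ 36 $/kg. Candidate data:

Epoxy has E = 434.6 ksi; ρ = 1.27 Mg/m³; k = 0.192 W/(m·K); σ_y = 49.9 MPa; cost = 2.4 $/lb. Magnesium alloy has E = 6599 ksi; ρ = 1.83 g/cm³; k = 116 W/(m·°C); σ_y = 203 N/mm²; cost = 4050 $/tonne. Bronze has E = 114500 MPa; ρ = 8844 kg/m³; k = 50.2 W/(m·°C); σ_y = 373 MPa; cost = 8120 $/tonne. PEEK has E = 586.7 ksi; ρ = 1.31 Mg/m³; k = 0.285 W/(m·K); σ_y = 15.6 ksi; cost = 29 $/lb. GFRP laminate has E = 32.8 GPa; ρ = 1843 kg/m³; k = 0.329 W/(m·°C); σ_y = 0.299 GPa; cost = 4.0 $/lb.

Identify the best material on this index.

GFRP laminate

Screen on constraints: k ≥ 0.307 W/(m·K); σ_y ≥ 251 MPa; cost ≤ 36 $/kg. Survivors: bronze, GFRP laminate.
Convert each candidate to consistent units, then evaluate M:
  bronze: E = 114.5 GPa, ρ = 8844 kg/m³
  GFRP laminate: E = 32.80 GPa, ρ = 1843 kg/m³
  GFRP laminate: M = 17.8 MN·m/kg
  bronze: M = 12.9 MN·m/kg
The maximum is for GFRP laminate.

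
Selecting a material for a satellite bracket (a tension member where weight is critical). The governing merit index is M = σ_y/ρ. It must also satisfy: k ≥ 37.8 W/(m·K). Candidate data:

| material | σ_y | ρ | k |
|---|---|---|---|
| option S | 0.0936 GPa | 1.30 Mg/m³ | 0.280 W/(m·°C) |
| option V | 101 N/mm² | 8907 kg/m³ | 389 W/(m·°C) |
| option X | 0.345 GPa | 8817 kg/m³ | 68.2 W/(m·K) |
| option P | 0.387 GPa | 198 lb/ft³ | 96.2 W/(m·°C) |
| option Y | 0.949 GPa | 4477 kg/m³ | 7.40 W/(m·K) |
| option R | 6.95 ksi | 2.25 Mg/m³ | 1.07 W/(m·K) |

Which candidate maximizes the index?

Screen on constraints: k ≥ 37.8 W/(m·K). Survivors: option V, option X, option P.
After converting to SI:
  option V: σ_y = 101.0 MPa, ρ = 8907 kg/m³
  option X: σ_y = 345.0 MPa, ρ = 8817 kg/m³
  option P: σ_y = 387.0 MPa, ρ = 3172 kg/m³
  option P: M = 122 kN·m/kg
  option X: M = 39.1 kN·m/kg
  option V: M = 11.3 kN·m/kg
Option P has the largest M.

option P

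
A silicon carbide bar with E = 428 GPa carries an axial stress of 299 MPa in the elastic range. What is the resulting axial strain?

6.99×10⁻⁴

ε = σ/E = 299 / 428000 = 6.99×10⁻⁴.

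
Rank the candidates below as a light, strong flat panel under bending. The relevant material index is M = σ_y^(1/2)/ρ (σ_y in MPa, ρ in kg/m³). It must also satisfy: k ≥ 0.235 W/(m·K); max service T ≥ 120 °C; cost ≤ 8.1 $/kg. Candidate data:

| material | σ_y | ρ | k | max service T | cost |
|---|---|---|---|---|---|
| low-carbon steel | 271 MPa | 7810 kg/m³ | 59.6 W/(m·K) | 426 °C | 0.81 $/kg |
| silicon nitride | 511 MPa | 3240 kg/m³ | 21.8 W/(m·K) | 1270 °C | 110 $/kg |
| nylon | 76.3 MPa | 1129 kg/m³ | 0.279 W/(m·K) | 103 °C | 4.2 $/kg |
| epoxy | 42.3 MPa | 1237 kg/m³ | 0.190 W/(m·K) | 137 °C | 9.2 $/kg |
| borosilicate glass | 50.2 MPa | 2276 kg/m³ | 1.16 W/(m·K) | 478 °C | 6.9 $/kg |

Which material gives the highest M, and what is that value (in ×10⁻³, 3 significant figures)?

borosilicate glass, M = 3.11×10⁻³

Screen on constraints: k ≥ 0.235 W/(m·K); max service T ≥ 120 °C; cost ≤ 8.1 $/kg. Survivors: low-carbon steel, borosilicate glass.
Computing M directly (units already consistent):
  borosilicate glass: M = 3.11×10⁻³
  low-carbon steel: M = 2.11×10⁻³
Borosilicate glass ranks first.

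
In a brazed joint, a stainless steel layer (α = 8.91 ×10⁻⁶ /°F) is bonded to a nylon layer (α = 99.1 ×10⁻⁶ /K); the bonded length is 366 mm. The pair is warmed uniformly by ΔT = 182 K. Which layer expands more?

nylon

stainless steel: α = 8.91×10⁻⁶/°F × 9/5 = 16.0×10⁻⁶/K.
α(stainless steel) = 16.0×10⁻⁶/K vs α(nylon) = 99.1×10⁻⁶/K.
Higher α expands more for the same ΔT: nylon.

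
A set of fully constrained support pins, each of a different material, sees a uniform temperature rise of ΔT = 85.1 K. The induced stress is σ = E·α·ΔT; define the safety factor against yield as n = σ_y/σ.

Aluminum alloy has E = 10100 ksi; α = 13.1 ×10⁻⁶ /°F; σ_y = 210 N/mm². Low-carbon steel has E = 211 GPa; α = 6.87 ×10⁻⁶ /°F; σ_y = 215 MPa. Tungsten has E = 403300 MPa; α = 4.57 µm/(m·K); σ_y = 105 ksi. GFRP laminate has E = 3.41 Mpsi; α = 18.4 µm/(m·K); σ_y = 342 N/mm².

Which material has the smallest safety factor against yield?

low-carbon steel

Per material, after unit conversion:
  aluminum alloy: E = 69.64, α = 23.6, σ_y = 210.0 → σ = 140 MPa, n = 1.50
  low-carbon steel: E = 211.0, α = 12.4, σ_y = 215.0 → σ = 222 MPa, n = 0.968
  tungsten: E = 403.3, α = 4.57, σ_y = 723.9 → σ = 157 MPa, n = 4.62
  GFRP laminate: E = 23.51, α = 18.4, σ_y = 342.0 → σ = 36.8 MPa, n = 9.29
Low-carbon steel has the lowest safety factor, n = 0.968.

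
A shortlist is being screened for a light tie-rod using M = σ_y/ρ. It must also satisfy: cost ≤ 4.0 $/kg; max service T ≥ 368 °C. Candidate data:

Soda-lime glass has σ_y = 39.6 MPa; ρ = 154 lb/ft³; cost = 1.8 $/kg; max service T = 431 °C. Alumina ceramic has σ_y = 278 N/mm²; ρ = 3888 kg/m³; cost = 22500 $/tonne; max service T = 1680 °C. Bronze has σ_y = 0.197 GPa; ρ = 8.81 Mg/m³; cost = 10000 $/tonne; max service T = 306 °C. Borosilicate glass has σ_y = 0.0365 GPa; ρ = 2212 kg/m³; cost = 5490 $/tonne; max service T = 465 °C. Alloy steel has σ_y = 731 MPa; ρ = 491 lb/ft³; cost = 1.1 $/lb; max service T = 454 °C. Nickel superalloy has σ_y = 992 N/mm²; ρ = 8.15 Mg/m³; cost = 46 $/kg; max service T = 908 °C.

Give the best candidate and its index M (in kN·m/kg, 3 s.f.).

alloy steel, M = 92.9 kN·m/kg

Screen on constraints: cost ≤ 4.0 $/kg; max service T ≥ 368 °C. Survivors: soda-lime glass, alloy steel.
After converting to SI:
  soda-lime glass: σ_y = 39.60 MPa, ρ = 2467 kg/m³
  alloy steel: σ_y = 731.0 MPa, ρ = 7865 kg/m³
  alloy steel: M = 92.9 kN·m/kg
  soda-lime glass: M = 16.1 kN·m/kg
Highest index: alloy steel.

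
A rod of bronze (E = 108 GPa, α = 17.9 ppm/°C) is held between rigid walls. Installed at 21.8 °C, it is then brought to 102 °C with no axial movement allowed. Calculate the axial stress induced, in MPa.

ΔT = 80.20 K. Constrained thermal stress σ = E·α·ΔT = 108.0×10³ MPa × 17.9×10⁻⁶ × 80.20 = 155 MPa (compressive).

155 MPa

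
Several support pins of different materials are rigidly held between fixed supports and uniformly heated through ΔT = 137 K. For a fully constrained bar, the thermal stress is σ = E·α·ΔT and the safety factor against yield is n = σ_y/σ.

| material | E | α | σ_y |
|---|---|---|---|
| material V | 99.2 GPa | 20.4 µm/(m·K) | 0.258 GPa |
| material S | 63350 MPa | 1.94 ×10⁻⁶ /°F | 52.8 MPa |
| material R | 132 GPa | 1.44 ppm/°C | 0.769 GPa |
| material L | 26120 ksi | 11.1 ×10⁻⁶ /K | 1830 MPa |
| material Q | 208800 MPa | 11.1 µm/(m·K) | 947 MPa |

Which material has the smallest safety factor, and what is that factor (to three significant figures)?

material V, n = 0.931

In consistent units (E in GPa, α in ×10⁻⁶/K, σ_y in MPa):
  material V: E = 99.20, α = 20.4, σ_y = 258.0 → σ = 277 MPa, n = 0.931
  material S: E = 63.35, α = 3.49, σ_y = 52.80 → σ = 30.3 MPa, n = 1.74
  material R: E = 132.0, α = 1.44, σ_y = 769.0 → σ = 26.0 MPa, n = 29.5
  material L: E = 180.1, α = 11.1, σ_y = 1830 → σ = 274 MPa, n = 6.68
  material Q: E = 208.8, α = 11.1, σ_y = 947.0 → σ = 318 MPa, n = 2.98
Smallest n: material V with n = 0.931.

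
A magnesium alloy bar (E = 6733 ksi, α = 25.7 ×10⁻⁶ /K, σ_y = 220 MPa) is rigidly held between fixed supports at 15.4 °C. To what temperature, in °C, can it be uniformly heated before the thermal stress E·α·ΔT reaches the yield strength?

200 °C

E = 6733 ksi = 46.42 GPa.
E·α·ΔT = 220.0 MPa ⇒ ΔT = 220.0 / (46.42×10³ × 25.7×10⁻⁶) = 184.4 K.
T = 15.4 + 184.4 = 199.8 °C.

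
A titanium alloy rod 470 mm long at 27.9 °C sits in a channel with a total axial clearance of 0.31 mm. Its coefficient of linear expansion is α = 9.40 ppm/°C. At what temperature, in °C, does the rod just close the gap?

α·L₀·ΔT = 0.31 mm ⇒ ΔT = 0.31 / (9.40×10⁻⁶ × 470.0) = 70.17 K.
T = 27.9 + 70.17 = 98.07 °C.

98.1 °C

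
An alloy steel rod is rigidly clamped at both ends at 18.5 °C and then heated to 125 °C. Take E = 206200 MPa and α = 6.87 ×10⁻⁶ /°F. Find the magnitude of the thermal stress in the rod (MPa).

272 MPa

E = 206200 MPa = 206.2 GPa.
α = 6.87×10⁻⁶/°F × 9/5 = 12.4×10⁻⁶/K.
ΔT = 106.5 K. Constrained thermal stress σ = E·α·ΔT = 206.2×10³ MPa × 12.4×10⁻⁶ × 106.5 = 272 MPa (compressive).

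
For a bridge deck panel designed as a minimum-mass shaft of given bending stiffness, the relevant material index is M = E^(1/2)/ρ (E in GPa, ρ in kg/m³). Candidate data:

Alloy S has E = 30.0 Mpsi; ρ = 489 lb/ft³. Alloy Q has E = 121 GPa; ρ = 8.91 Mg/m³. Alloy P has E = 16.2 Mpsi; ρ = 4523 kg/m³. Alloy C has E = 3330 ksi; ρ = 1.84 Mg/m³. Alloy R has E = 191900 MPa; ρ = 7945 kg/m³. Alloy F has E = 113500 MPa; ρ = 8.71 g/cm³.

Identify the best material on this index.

Convert each candidate to consistent units, then evaluate M:
  alloy S: E = 206.8 GPa, ρ = 7833 kg/m³
  alloy Q: E = 121.0 GPa, ρ = 8910 kg/m³
  alloy P: E = 111.7 GPa, ρ = 4523 kg/m³
  alloy C: E = 22.96 GPa, ρ = 1840 kg/m³
  alloy R: E = 191.9 GPa, ρ = 7945 kg/m³
  alloy F: E = 113.5 GPa, ρ = 8710 kg/m³
  alloy C: M = 2.60×10⁻³
  alloy P: M = 2.34×10⁻³
  alloy S: M = 1.84×10⁻³
  alloy R: M = 1.74×10⁻³
  alloy Q: M = 1.23×10⁻³
  alloy F: M = 1.22×10⁻³
Highest index: alloy C.

alloy C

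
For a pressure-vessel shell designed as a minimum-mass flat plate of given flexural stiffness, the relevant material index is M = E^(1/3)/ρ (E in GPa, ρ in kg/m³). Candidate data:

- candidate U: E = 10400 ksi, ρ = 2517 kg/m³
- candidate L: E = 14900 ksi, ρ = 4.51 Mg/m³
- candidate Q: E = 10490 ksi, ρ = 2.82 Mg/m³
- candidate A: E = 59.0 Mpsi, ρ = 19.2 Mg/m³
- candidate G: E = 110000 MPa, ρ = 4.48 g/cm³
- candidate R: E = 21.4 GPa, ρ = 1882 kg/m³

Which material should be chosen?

candidate U

After converting to SI:
  candidate U: E = 71.71 GPa, ρ = 2517 kg/m³
  candidate L: E = 102.7 GPa, ρ = 4510 kg/m³
  candidate Q: E = 72.33 GPa, ρ = 2820 kg/m³
  candidate A: E = 406.8 GPa, ρ = 19200 kg/m³
  candidate G: E = 110.0 GPa, ρ = 4480 kg/m³
  candidate R: E = 21.40 GPa, ρ = 1882 kg/m³
  candidate U: M = 1.65×10⁻³
  candidate Q: M = 1.48×10⁻³
  candidate R: M = 1.48×10⁻³
  candidate G: M = 1.07×10⁻³
  candidate L: M = 1.04×10⁻³
  candidate A: M = 0.386×10⁻³
Candidate U has the largest M.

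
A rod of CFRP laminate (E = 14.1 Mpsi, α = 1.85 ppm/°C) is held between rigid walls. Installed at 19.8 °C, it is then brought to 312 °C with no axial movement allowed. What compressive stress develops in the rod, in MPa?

52.6 MPa

E = 14.1 Mpsi = 97.22 GPa.
ΔT = 292.2 K. Constrained thermal stress σ = E·α·ΔT = 97.22×10³ MPa × 1.85×10⁻⁶ × 292.2 = 52.6 MPa (compressive).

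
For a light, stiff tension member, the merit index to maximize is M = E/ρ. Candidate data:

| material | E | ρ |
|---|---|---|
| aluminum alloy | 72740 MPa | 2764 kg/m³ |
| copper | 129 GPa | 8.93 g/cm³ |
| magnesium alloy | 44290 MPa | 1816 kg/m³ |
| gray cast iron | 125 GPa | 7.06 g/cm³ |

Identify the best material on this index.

After converting to SI:
  aluminum alloy: E = 72.74 GPa, ρ = 2764 kg/m³
  copper: E = 129.0 GPa, ρ = 8930 kg/m³
  magnesium alloy: E = 44.29 GPa, ρ = 1816 kg/m³
  gray cast iron: E = 125.0 GPa, ρ = 7060 kg/m³
  aluminum alloy: M = 26.3 MN·m/kg
  magnesium alloy: M = 24.4 MN·m/kg
  gray cast iron: M = 17.7 MN·m/kg
  copper: M = 14.4 MN·m/kg
Highest index: aluminum alloy.

aluminum alloy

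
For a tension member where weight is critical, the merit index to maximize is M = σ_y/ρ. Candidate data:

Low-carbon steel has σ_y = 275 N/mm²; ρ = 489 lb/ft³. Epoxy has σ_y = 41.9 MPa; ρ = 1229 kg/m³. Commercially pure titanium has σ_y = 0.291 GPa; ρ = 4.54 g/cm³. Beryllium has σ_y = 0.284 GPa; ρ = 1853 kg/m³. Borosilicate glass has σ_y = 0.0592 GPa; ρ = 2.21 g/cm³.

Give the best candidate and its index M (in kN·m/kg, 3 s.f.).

beryllium, M = 153 kN·m/kg

Convert each candidate to consistent units, then evaluate M:
  low-carbon steel: σ_y = 275.0 MPa, ρ = 7833 kg/m³
  epoxy: σ_y = 41.90 MPa, ρ = 1229 kg/m³
  commercially pure titanium: σ_y = 291.0 MPa, ρ = 4540 kg/m³
  beryllium: σ_y = 284.0 MPa, ρ = 1853 kg/m³
  borosilicate glass: σ_y = 59.20 MPa, ρ = 2210 kg/m³
  beryllium: M = 153 kN·m/kg
  commercially pure titanium: M = 64.1 kN·m/kg
  low-carbon steel: M = 35.1 kN·m/kg
  epoxy: M = 34.1 kN·m/kg
  borosilicate glass: M = 26.8 kN·m/kg
Highest index: beryllium.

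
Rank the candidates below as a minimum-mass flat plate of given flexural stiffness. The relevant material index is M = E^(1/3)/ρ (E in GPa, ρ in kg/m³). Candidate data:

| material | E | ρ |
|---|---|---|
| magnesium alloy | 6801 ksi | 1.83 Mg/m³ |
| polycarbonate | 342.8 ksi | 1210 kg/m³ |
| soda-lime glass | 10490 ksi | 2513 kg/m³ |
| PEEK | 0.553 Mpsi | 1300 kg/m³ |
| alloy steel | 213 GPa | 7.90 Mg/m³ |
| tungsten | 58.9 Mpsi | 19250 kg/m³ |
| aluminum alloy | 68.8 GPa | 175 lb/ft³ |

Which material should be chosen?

magnesium alloy

Normalizing units and computing the index:
  magnesium alloy: E = 46.89 GPa, ρ = 1830 kg/m³
  polycarbonate: E = 2.364 GPa, ρ = 1210 kg/m³
  soda-lime glass: E = 72.33 GPa, ρ = 2513 kg/m³
  PEEK: E = 3.813 GPa, ρ = 1300 kg/m³
  alloy steel: E = 213.0 GPa, ρ = 7900 kg/m³
  tungsten: E = 406.1 GPa, ρ = 19250 kg/m³
  aluminum alloy: E = 68.80 GPa, ρ = 2803 kg/m³
  magnesium alloy: M = 1.97×10⁻³
  soda-lime glass: M = 1.66×10⁻³
  aluminum alloy: M = 1.46×10⁻³
  PEEK: M = 1.20×10⁻³
  polycarbonate: M = 1.10×10⁻³
  alloy steel: M = 0.756×10⁻³
  tungsten: M = 0.385×10⁻³
Magnesium alloy has the largest M.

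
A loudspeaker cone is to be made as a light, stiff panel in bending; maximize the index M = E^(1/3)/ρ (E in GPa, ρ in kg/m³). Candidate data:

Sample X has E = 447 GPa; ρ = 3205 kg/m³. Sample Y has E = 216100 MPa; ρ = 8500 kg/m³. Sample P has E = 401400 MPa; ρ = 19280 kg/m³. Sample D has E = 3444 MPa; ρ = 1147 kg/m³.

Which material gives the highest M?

sample X

In SI units:
  sample X: E = 447.0 GPa, ρ = 3205 kg/m³
  sample Y: E = 216.1 GPa, ρ = 8500 kg/m³
  sample P: E = 401.4 GPa, ρ = 19280 kg/m³
  sample D: E = 3.444 GPa, ρ = 1147 kg/m³
  sample X: M = 2.39×10⁻³
  sample D: M = 1.32×10⁻³
  sample Y: M = 0.706×10⁻³
  sample P: M = 0.383×10⁻³
Highest index: sample X.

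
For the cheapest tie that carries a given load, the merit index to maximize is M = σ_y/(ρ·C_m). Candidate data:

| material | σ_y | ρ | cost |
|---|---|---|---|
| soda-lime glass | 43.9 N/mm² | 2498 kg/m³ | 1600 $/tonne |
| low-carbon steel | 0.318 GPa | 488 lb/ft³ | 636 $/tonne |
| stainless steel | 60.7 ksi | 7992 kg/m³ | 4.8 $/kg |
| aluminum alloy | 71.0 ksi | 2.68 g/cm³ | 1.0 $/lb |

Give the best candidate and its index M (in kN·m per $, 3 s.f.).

aluminum alloy, M = 82.9 kN·m per $

Convert each candidate to consistent units, then evaluate M:
  soda-lime glass: σ_y = 43.90 MPa, ρ = 2498 kg/m³, cost = 1.600 $/kg
  low-carbon steel: σ_y = 318.0 MPa, ρ = 7817 kg/m³, cost = 0.6360 $/kg
  stainless steel: σ_y = 418.5 MPa, ρ = 7992 kg/m³, cost = 4.800 $/kg
  aluminum alloy: σ_y = 489.5 MPa, ρ = 2680 kg/m³, cost = 2.205 $/kg
  aluminum alloy: M = 82.9 kN·m per $
  low-carbon steel: M = 64.0 kN·m per $
  soda-lime glass: M = 11.0 kN·m per $
  stainless steel: M = 10.9 kN·m per $
The maximum is for aluminum alloy.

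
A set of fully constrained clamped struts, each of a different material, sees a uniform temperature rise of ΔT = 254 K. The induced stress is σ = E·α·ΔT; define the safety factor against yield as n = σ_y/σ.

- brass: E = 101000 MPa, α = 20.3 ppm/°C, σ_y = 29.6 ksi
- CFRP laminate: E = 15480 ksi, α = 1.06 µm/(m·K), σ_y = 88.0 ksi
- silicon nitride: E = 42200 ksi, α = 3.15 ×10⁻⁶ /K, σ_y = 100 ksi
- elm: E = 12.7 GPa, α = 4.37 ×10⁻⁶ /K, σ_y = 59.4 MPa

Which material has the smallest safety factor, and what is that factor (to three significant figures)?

brass, n = 0.392

In consistent units (E in GPa, α in ×10⁻⁶/K, σ_y in MPa):
  brass: E = 101.0, α = 20.3, σ_y = 204.1 → σ = 521 MPa, n = 0.392
  CFRP laminate: E = 106.7, α = 1.06, σ_y = 606.7 → σ = 28.7 MPa, n = 21.1
  silicon nitride: E = 291.0, α = 3.15, σ_y = 689.5 → σ = 233 MPa, n = 2.96
  elm: E = 12.70, α = 4.37, σ_y = 59.40 → σ = 14.1 MPa, n = 4.21
The minimum is brass at n = 0.392.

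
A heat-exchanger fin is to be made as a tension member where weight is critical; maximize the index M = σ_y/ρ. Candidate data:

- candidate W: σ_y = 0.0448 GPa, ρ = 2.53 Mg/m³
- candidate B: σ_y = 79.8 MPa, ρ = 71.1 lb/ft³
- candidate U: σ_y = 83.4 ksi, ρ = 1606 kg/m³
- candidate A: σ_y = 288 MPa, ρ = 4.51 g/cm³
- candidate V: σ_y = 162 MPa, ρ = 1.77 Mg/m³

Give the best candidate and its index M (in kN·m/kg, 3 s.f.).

candidate U, M = 358 kN·m/kg

Convert each candidate to consistent units, then evaluate M:
  candidate W: σ_y = 44.80 MPa, ρ = 2530 kg/m³
  candidate B: σ_y = 79.80 MPa, ρ = 1139 kg/m³
  candidate U: σ_y = 575.0 MPa, ρ = 1606 kg/m³
  candidate A: σ_y = 288.0 MPa, ρ = 4510 kg/m³
  candidate V: σ_y = 162.0 MPa, ρ = 1770 kg/m³
  candidate U: M = 358 kN·m/kg
  candidate V: M = 91.5 kN·m/kg
  candidate B: M = 70.1 kN·m/kg
  candidate A: M = 63.9 kN·m/kg
  candidate W: M = 17.7 kN·m/kg
The maximum is for candidate U.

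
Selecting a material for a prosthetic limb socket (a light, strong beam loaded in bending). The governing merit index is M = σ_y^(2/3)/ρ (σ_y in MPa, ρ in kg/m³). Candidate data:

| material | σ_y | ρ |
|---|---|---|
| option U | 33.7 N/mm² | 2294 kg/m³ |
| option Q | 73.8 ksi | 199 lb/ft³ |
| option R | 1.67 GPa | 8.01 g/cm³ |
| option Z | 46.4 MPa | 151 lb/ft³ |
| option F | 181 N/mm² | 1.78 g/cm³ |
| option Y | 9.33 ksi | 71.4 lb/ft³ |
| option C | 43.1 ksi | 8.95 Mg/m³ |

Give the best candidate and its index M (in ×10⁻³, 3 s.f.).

Convert each candidate to consistent units, then evaluate M:
  option U: σ_y = 33.70 MPa, ρ = 2294 kg/m³
  option Q: σ_y = 508.8 MPa, ρ = 3188 kg/m³
  option R: σ_y = 1670 MPa, ρ = 8010 kg/m³
  option Z: σ_y = 46.40 MPa, ρ = 2419 kg/m³
  option F: σ_y = 181.0 MPa, ρ = 1780 kg/m³
  option Y: σ_y = 64.33 MPa, ρ = 1144 kg/m³
  option C: σ_y = 297.2 MPa, ρ = 8950 kg/m³
  option Q: M = 20.0×10⁻³
  option F: M = 18.0×10⁻³
  option R: M = 17.6×10⁻³
  option Y: M = 14.0×10⁻³
  option Z: M = 5.34×10⁻³
  option C: M = 4.98×10⁻³
  option U: M = 4.55×10⁻³
Highest index: option Q.

option Q, M = 20.0×10⁻³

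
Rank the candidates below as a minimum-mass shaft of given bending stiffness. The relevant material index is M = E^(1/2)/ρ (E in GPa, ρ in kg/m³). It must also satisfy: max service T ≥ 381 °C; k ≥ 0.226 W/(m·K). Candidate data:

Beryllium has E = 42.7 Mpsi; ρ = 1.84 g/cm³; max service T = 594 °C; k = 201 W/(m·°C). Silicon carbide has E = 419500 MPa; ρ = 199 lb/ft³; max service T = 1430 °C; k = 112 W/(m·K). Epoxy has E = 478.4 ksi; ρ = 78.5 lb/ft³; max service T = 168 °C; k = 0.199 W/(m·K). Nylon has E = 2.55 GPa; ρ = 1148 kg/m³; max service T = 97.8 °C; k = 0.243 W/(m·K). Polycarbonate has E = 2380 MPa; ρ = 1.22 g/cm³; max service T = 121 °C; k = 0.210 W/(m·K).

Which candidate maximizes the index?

beryllium

Screen on constraints: max service T ≥ 381 °C; k ≥ 0.226 W/(m·K). Survivors: beryllium, silicon carbide.
In SI units:
  beryllium: E = 294.4 GPa, ρ = 1840 kg/m³
  silicon carbide: E = 419.5 GPa, ρ = 3188 kg/m³
  beryllium: M = 9.33×10⁻³
  silicon carbide: M = 6.43×10⁻³
Beryllium ranks first.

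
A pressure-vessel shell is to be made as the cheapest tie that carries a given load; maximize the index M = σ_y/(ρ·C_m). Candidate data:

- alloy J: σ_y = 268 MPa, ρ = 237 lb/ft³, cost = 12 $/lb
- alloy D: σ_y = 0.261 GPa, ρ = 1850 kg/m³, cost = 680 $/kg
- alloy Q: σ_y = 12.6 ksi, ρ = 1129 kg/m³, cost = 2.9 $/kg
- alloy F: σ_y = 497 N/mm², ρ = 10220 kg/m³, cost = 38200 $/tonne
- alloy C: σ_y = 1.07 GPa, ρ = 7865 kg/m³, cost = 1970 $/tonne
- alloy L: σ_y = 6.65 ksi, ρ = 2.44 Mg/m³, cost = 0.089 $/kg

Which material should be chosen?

After converting to SI:
  alloy J: σ_y = 268.0 MPa, ρ = 3796 kg/m³, cost = 26.46 $/kg
  alloy D: σ_y = 261.0 MPa, ρ = 1850 kg/m³, cost = 680.0 $/kg
  alloy Q: σ_y = 86.87 MPa, ρ = 1129 kg/m³, cost = 2.900 $/kg
  alloy F: σ_y = 497.0 MPa, ρ = 10220 kg/m³, cost = 38.20 $/kg
  alloy C: σ_y = 1070 MPa, ρ = 7865 kg/m³, cost = 1.970 $/kg
  alloy L: σ_y = 45.85 MPa, ρ = 2440 kg/m³, cost = 0.08900 $/kg
  alloy L: M = 211 kN·m per $
  alloy C: M = 69.1 kN·m per $
  alloy Q: M = 26.5 kN·m per $
  alloy J: M = 2.67 kN·m per $
  alloy F: M = 1.27 kN·m per $
  alloy D: M = 0.207 kN·m per $
Alloy L ranks first.

alloy L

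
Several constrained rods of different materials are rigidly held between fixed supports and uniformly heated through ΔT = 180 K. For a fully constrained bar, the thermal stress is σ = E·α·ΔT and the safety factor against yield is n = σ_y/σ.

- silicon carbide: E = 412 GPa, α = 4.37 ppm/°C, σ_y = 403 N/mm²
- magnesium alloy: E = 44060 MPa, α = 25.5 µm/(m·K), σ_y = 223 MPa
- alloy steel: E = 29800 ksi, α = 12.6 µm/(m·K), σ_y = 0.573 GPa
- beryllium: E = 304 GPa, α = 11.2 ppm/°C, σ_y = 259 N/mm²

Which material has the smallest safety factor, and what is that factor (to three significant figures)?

beryllium, n = 0.423

In consistent units (E in GPa, α in ×10⁻⁶/K, σ_y in MPa):
  silicon carbide: E = 412.0, α = 4.37, σ_y = 403.0 → σ = 324 MPa, n = 1.24
  magnesium alloy: E = 44.06, α = 25.5, σ_y = 223.0 → σ = 202 MPa, n = 1.10
  alloy steel: E = 205.5, α = 12.6, σ_y = 573.0 → σ = 466 MPa, n = 1.23
  beryllium: E = 304.0, α = 11.2, σ_y = 259.0 → σ = 613 MPa, n = 0.423
Smallest n: beryllium with n = 0.423.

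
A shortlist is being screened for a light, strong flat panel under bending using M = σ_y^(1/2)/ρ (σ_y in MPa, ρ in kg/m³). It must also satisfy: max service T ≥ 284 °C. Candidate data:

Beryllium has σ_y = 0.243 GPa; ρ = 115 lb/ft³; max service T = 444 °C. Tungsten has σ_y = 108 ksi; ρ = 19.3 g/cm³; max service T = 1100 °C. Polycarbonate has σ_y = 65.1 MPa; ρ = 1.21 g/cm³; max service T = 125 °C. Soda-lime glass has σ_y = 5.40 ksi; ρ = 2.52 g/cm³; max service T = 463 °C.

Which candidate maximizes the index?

beryllium

Screen on constraints: max service T ≥ 284 °C. Survivors: beryllium, tungsten, soda-lime glass.
In SI units:
  beryllium: σ_y = 243.0 MPa, ρ = 1842 kg/m³
  tungsten: σ_y = 744.6 MPa, ρ = 19300 kg/m³
  soda-lime glass: σ_y = 37.23 MPa, ρ = 2520 kg/m³
  beryllium: M = 8.46×10⁻³
  soda-lime glass: M = 2.42×10⁻³
  tungsten: M = 1.41×10⁻³
Beryllium ranks first.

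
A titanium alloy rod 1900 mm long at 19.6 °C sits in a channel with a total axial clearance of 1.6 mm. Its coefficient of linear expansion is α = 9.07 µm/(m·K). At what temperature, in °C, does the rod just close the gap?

112 °C

α·L₀·ΔT = 1.6 mm ⇒ ΔT = 1.6 / (9.07×10⁻⁶ × 1900.0) = 92.85 K.
T = 19.6 + 92.85 = 112.4 °C.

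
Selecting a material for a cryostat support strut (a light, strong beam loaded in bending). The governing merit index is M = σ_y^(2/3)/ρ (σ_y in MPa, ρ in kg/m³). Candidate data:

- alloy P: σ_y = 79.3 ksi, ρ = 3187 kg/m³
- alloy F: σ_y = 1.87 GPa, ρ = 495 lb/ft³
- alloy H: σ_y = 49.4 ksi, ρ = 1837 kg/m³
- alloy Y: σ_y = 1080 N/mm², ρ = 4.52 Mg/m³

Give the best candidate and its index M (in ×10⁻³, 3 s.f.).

In SI units:
  alloy P: σ_y = 546.8 MPa, ρ = 3187 kg/m³
  alloy F: σ_y = 1870 MPa, ρ = 7929 kg/m³
  alloy H: σ_y = 340.6 MPa, ρ = 1837 kg/m³
  alloy Y: σ_y = 1080 MPa, ρ = 4520 kg/m³
  alloy H: M = 26.5×10⁻³
  alloy Y: M = 23.3×10⁻³
  alloy P: M = 21.0×10⁻³
  alloy F: M = 19.1×10⁻³
Highest index: alloy H.

alloy H, M = 26.5×10⁻³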